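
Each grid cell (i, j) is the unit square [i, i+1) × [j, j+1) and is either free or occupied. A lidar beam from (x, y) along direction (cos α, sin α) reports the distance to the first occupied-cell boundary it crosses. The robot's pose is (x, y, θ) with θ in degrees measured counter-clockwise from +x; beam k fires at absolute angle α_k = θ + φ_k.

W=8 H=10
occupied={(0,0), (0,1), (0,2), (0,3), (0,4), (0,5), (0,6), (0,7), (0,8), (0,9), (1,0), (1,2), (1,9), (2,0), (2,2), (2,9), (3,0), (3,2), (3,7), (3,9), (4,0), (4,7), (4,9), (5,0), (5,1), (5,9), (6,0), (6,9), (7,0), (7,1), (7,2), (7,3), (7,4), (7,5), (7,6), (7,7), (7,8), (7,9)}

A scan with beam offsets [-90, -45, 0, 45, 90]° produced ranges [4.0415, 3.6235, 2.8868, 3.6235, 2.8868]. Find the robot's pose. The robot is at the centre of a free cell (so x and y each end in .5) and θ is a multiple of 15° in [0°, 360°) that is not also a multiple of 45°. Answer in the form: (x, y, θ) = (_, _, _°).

(x, y, θ) = (4.5, 5.5, 240°)

The pose lattice has 42·16 = 672 candidates. Test each by forward raycasting.
  (5.5, 6.5, 15°): beam 1 = 5.6940 ≠ 4.0415 ✗
  (2.5, 7.5, 240°): beam 1 = 1.7321 ≠ 4.0415 ✗
  (5.5, 2.5, 255°): beam 1 = 1.5529 ≠ 4.0415 ✗
  …
  (4.5, 5.5, 240°): r_1=4.0415, r_2=3.6235, r_3=2.8868, r_4=3.6235, r_5=2.8868 — all match ✓
Only this pose fits every beam.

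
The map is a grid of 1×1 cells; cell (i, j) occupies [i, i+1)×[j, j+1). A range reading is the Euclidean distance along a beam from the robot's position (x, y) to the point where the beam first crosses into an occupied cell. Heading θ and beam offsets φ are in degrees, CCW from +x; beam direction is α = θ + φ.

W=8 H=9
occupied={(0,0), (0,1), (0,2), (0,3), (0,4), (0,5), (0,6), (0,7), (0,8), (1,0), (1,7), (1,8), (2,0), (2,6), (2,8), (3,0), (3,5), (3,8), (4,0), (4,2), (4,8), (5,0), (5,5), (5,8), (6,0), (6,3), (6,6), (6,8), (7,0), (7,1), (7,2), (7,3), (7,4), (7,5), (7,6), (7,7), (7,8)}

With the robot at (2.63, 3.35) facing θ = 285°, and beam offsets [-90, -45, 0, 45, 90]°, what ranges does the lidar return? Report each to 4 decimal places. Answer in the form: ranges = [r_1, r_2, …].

ranges = [1.6875, 2.7135, 2.4329, 1.5819, 4.5242]

beam 1: φ=-90°, α=195°
  d=(-0.9659,-0.2588)  start (2,3)  tX=0.6522 tY=1.3523  stride 1/|dx|=1.0353 1/|dy|=3.8637
    cross x-line → (1,3), t=0.6522
    cross y-line → (1,2), t=1.3523
    cross x-line → (0,2), t=1.6875 (wall)
  → r_1 = 1.6875
beam 2: φ=-45°, α=240°
  d=(-0.5000,-0.8660)  start (2,3)  tX=1.2600 tY=0.4041  stride 1/|dx|=2.0000 1/|dy|=1.1547
    cross y-line → (2,2), t=0.4041
    cross x-line → (1,2), t=1.2600
    cross y-line → (1,1), t=1.5588
    cross y-line → (1,0), t=2.7135 (wall)
  → r_2 = 2.7135
beam 3: φ=0°, α=285°
  d=(0.2588,-0.9659)  start (2,3)  tX=1.4296 tY=0.3623  stride 1/|dx|=3.8637 1/|dy|=1.0353
    cross y-line → (2,2), t=0.3623
    cross y-line → (2,1), t=1.3976
    cross x-line → (3,1), t=1.4296
    cross y-line → (3,0), t=2.4329 (wall)
  → r_3 = 2.4329
beam 4: φ=45°, α=330°
  d=(0.8660,-0.5000)  start (2,3)  tX=0.4272 tY=0.7000  stride 1/|dx|=1.1547 1/|dy|=2.0000
    cross x-line → (3,3), t=0.4272
    cross y-line → (3,2), t=0.7000
    cross x-line → (4,2), t=1.5819 (wall)
  → r_4 = 1.5819
beam 5: φ=90°, α=15°
  d=(0.9659,0.2588)  start (2,3)  tX=0.3831 tY=2.5114  stride 1/|dx|=1.0353 1/|dy|=3.8637
    cross x-line → (3,3), t=0.3831
    cross x-line → (4,3), t=1.4183
    cross x-line → (5,3), t=2.4536
    cross y-line → (5,4), t=2.5114
    cross x-line → (6,4), t=3.4889
    cross x-line → (7,4), t=4.5242 (wall)
  → r_5 = 4.5242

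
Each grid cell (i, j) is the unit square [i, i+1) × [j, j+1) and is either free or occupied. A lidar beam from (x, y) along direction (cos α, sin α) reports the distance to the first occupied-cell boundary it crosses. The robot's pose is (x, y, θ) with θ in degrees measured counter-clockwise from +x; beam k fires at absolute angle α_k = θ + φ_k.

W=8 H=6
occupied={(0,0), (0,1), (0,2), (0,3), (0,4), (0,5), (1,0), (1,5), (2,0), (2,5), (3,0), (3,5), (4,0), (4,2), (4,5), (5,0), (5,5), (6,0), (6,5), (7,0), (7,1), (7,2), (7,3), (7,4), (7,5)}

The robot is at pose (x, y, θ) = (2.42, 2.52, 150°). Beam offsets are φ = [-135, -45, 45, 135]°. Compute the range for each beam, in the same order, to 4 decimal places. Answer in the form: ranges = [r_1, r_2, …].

ranges = [1.6357, 2.5675, 1.4701, 1.5736]

beam 1: φ=-135°, α=15°
  direction (0.9659, 0.2588); cell (2,2); t to first gridline: x 0.6005, y 1.8546 (then +1.0353 / +3.8637)
    (3,2) via x @ 0.6005
    (4,2) via x @ 1.6357  # hit
  → r_1 = 1.6357
beam 2: φ=-45°, α=105°
  direction (-0.2588, 0.9659); cell (2,2); t to first gridline: x 1.6228, y 0.4969 (then +3.8637 / +1.0353)
    (2,3) via y @ 0.4969
    (2,4) via y @ 1.5322
    (1,4) via x @ 1.6228
    (1,5) via y @ 2.5675  # hit
  → r_2 = 2.5675
beam 3: φ=45°, α=195°
  direction (-0.9659, -0.2588); cell (2,2); t to first gridline: x 0.4348, y 2.0091 (then +1.0353 / +3.8637)
    (1,2) via x @ 0.4348
    (0,2) via x @ 1.4701  # hit
  → r_3 = 1.4701
beam 4: φ=135°, α=285°
  direction (0.2588, -0.9659); cell (2,2); t to first gridline: x 2.2409, y 0.5383 (then +3.8637 / +1.0353)
    (2,1) via y @ 0.5383
    (2,0) via y @ 1.5736  # hit
  → r_4 = 1.5736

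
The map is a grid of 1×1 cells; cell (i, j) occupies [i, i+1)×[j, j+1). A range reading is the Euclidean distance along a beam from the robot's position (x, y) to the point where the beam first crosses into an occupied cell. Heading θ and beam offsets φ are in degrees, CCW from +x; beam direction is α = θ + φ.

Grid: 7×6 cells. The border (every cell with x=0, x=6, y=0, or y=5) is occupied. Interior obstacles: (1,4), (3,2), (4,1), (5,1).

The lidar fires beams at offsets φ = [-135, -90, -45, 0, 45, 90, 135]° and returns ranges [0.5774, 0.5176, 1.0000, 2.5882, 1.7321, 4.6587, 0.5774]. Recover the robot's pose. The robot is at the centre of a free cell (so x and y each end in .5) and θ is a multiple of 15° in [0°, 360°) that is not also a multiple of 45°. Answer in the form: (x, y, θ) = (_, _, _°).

(x, y, θ) = (1.5, 3.5, 285°)

Enumerate (i+0.5, j+0.5, θ) over the 16 free cells and 16 admissible headings. For each, cast all 7 beams and compare to the given ranges.
  (4.5, 2.5, 345°): beam 3 = 0.5774 ≠ 1.0000 ✗
  (1.5, 3.5, 75°): beam 1 = 2.8868 ≠ 0.5774 ✗
  (1.5, 3.5, 345°): beam 2 = 1.9319 ≠ 0.5176 ✗
  (5.5, 4.5, 345°): beam 1 = 5.1962 ≠ 0.5774 ✗
  …
  (1.5, 3.5, 285°): r_1=0.5774, r_2=0.5176, r_3=1.0000, r_4=2.5882, r_5=1.7321, r_6=4.6587, r_7=0.5774 — all match ✓
Only this pose fits every beam.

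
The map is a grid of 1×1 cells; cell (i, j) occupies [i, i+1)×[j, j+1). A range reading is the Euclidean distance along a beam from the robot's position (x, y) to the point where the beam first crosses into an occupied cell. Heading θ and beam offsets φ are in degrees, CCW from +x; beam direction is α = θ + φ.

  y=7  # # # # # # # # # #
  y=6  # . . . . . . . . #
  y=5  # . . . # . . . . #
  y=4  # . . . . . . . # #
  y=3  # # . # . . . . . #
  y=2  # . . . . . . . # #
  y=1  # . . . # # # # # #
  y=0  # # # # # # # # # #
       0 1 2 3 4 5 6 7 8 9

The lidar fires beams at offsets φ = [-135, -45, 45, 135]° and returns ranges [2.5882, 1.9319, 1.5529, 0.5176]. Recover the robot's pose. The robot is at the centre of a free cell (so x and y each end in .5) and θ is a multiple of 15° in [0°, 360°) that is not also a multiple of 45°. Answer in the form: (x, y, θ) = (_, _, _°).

The pose lattice has 38·16 = 608 candidates. Test each by forward raycasting.
  (2.5, 2.5, 105°): beam 1 = 1.7321 ≠ 2.5882 ✗
  (1.5, 1.5, 330°): beam 1 = 0.5176 ≠ 2.5882 ✗
  (3.5, 1.5, 345°): beam 1 = 1.0000 ≠ 2.5882 ✗
  (2.5, 2.5, 330°): beam 1 = 1.5529 ≠ 2.5882 ✗
  …
  (7.5, 6.5, 330°): r_1=2.5882, r_2=1.9319, r_3=1.5529, r_4=0.5176 — all match ✓
Only this pose fits every beam.

(x, y, θ) = (7.5, 6.5, 330°)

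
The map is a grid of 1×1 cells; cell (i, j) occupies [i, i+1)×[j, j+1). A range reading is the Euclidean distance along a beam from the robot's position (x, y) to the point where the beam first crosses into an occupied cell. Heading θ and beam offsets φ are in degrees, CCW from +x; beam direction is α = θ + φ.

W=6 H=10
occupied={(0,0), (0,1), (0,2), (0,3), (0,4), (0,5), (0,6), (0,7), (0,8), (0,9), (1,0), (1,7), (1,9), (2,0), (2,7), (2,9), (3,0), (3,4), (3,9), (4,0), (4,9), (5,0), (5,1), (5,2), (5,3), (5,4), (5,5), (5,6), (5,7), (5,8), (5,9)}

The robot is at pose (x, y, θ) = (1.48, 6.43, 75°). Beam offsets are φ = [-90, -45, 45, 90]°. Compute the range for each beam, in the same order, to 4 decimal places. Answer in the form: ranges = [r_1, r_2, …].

beam 1: φ=-90°, α=345°
  dir = (cos 345°, sin 345°) = (0.9659, -0.2588); from cell (1,6)
  next x-line at t=0.5383, next y-line at t=1.6614; Δt_x=1.0353, Δt_y=3.8637
    x: enter (2,6) at t=0.5383
    x: enter (3,6) at t=1.5736
    y: enter (3,5) at t=1.6614
    x: enter (4,5) at t=2.6089
    x: enter (5,5) at t=3.6442 ← occupied
  → r_1 = 3.6442
beam 2: φ=-45°, α=30°
  dir = (cos 30°, sin 30°) = (0.8660, 0.5000); from cell (1,6)
  next x-line at t=0.6004, next y-line at t=1.1400; Δt_x=1.1547, Δt_y=2.0000
    x: enter (2,6) at t=0.6004
    y: enter (2,7) at t=1.1400 ← occupied
  → r_2 = 1.1400
beam 3: φ=45°, α=120°
  dir = (cos 120°, sin 120°) = (-0.5000, 0.8660); from cell (1,6)
  next x-line at t=0.9600, next y-line at t=0.6582; Δt_x=2.0000, Δt_y=1.1547
    y: enter (1,7) at t=0.6582 ← occupied
  → r_3 = 0.6582
beam 4: φ=90°, α=165°
  dir = (cos 165°, sin 165°) = (-0.9659, 0.2588); from cell (1,6)
  next x-line at t=0.4969, next y-line at t=2.2023; Δt_x=1.0353, Δt_y=3.8637
    x: enter (0,6) at t=0.4969 ← occupied
  → r_4 = 0.4969

ranges = [3.6442, 1.1400, 0.6582, 0.4969]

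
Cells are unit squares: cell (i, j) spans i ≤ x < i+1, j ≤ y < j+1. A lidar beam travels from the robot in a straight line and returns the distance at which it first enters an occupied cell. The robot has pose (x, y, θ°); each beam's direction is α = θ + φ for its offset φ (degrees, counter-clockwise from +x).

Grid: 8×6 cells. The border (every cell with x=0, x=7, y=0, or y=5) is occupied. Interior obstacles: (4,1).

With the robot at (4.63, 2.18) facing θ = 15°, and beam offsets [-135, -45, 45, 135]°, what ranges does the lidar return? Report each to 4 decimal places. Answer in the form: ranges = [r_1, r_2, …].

ranges = [0.2078, 0.3600, 3.2563, 4.1916]

beam 1: φ=-135°, α=240°
  d=(-0.5000,-0.8660)  start (4,2)  tX=1.2600 tY=0.2078  stride 1/|dx|=2.0000 1/|dy|=1.1547
    cross y-line → (4,1), t=0.2078 (wall)
  → r_1 = 0.2078
beam 2: φ=-45°, α=330°
  d=(0.8660,-0.5000)  start (4,2)  tX=0.4272 tY=0.3600  stride 1/|dx|=1.1547 1/|dy|=2.0000
    cross y-line → (4,1), t=0.3600 (wall)
  → r_2 = 0.3600
beam 3: φ=45°, α=60°
  d=(0.5000,0.8660)  start (4,2)  tX=0.7400 tY=0.9469  stride 1/|dx|=2.0000 1/|dy|=1.1547
    cross x-line → (5,2), t=0.7400
    cross y-line → (5,3), t=0.9469
    cross y-line → (5,4), t=2.1016
    cross x-line → (6,4), t=2.7400
    cross y-line → (6,5), t=3.2563 (wall)
  → r_3 = 3.2563
beam 4: φ=135°, α=150°
  d=(-0.8660,0.5000)  start (4,2)  tX=0.7275 tY=1.6400  stride 1/|dx|=1.1547 1/|dy|=2.0000
    cross x-line → (3,2), t=0.7275
    cross y-line → (3,3), t=1.6400
    cross x-line → (2,3), t=1.8822
    cross x-line → (1,3), t=3.0369
    cross y-line → (1,4), t=3.6400
    cross x-line → (0,4), t=4.1916 (wall)
  → r_4 = 4.1916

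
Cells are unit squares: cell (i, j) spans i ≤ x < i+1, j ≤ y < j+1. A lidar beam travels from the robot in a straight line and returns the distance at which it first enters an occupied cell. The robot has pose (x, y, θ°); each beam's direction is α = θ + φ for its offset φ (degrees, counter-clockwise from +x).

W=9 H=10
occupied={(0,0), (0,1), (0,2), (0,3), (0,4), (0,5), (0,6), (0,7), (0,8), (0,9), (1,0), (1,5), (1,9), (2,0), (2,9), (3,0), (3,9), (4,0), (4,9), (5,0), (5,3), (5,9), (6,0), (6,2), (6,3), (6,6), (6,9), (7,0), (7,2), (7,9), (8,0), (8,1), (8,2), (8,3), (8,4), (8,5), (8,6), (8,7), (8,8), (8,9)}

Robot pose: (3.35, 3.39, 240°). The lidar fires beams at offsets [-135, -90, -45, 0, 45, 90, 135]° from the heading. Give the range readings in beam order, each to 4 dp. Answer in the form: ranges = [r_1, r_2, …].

ranges = [5.8079, 2.7135, 2.4329, 2.7597, 2.4743, 4.7800, 1.7082]

beam 1: φ=-135°, α=105°
  dir = (cos 105°, sin 105°) = (-0.2588, 0.9659); from cell (3,3)
  next x-line at t=1.3523, next y-line at t=0.6315; Δt_x=3.8637, Δt_y=1.0353
    y: enter (3,4) at t=0.6315
    x: enter (2,4) at t=1.3523
    y: enter (2,5) at t=1.6668
    y: enter (2,6) at t=2.7021
    y: enter (2,7) at t=3.7373
    y: enter (2,8) at t=4.7726
    x: enter (1,8) at t=5.2160
    y: enter (1,9) at t=5.8079 ← occupied
  → r_1 = 5.8079
beam 2: φ=-90°, α=150°
  dir = (cos 150°, sin 150°) = (-0.8660, 0.5000); from cell (3,3)
  next x-line at t=0.4041, next y-line at t=1.2200; Δt_x=1.1547, Δt_y=2.0000
    x: enter (2,3) at t=0.4041
    y: enter (2,4) at t=1.2200
    x: enter (1,4) at t=1.5588
    x: enter (0,4) at t=2.7135 ← occupied
  → r_2 = 2.7135
beam 3: φ=-45°, α=195°
  dir = (cos 195°, sin 195°) = (-0.9659, -0.2588); from cell (3,3)
  next x-line at t=0.3623, next y-line at t=1.5068; Δt_x=1.0353, Δt_y=3.8637
    x: enter (2,3) at t=0.3623
    x: enter (1,3) at t=1.3976
    y: enter (1,2) at t=1.5068
    x: enter (0,2) at t=2.4329 ← occupied
  → r_3 = 2.4329
beam 4: φ=0°, α=240°
  dir = (cos 240°, sin 240°) = (-0.5000, -0.8660); from cell (3,3)
  next x-line at t=0.7000, next y-line at t=0.4503; Δt_x=2.0000, Δt_y=1.1547
    y: enter (3,2) at t=0.4503
    x: enter (2,2) at t=0.7000
    y: enter (2,1) at t=1.6050
    x: enter (1,1) at t=2.7000
    y: enter (1,0) at t=2.7597 ← occupied
  → r_4 = 2.7597
beam 5: φ=45°, α=285°
  dir = (cos 285°, sin 285°) = (0.2588, -0.9659); from cell (3,3)
  next x-line at t=2.5114, next y-line at t=0.4038; Δt_x=3.8637, Δt_y=1.0353
    y: enter (3,2) at t=0.4038
    y: enter (3,1) at t=1.4390
    y: enter (3,0) at t=2.4743 ← occupied
  → r_5 = 2.4743
beam 6: φ=90°, α=330°
  dir = (cos 330°, sin 330°) = (0.8660, -0.5000); from cell (3,3)
  next x-line at t=0.7506, next y-line at t=0.7800; Δt_x=1.1547, Δt_y=2.0000
    x: enter (4,3) at t=0.7506
    y: enter (4,2) at t=0.7800
    x: enter (5,2) at t=1.9053
    y: enter (5,1) at t=2.7800
    x: enter (6,1) at t=3.0600
    x: enter (7,1) at t=4.2147
    y: enter (7,0) at t=4.7800 ← occupied
  → r_6 = 4.7800
beam 7: φ=135°, α=15°
  dir = (cos 15°, sin 15°) = (0.9659, 0.2588); from cell (3,3)
  next x-line at t=0.6729, next y-line at t=2.3569; Δt_x=1.0353, Δt_y=3.8637
    x: enter (4,3) at t=0.6729
    x: enter (5,3) at t=1.7082 ← occupied
  → r_7 = 1.7082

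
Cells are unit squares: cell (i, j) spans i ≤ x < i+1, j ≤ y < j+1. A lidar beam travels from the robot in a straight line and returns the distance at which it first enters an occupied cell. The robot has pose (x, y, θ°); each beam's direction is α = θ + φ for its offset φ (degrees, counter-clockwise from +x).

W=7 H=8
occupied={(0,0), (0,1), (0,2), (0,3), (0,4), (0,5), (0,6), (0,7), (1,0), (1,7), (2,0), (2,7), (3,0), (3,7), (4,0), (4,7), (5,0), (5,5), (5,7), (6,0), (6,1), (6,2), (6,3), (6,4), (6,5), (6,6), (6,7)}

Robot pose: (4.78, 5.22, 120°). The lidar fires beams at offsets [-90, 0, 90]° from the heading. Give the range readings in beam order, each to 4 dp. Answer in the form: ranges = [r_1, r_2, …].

beam 1: φ=-90°, α=30°
  dir = (cos 30°, sin 30°) = (0.8660, 0.5000); from cell (4,5)
  next x-line at t=0.2540, next y-line at t=1.5600; Δt_x=1.1547, Δt_y=2.0000
    x: enter (5,5) at t=0.2540 ← occupied
  → r_1 = 0.2540
beam 2: φ=0°, α=120°
  dir = (cos 120°, sin 120°) = (-0.5000, 0.8660); from cell (4,5)
  next x-line at t=1.5600, next y-line at t=0.9007; Δt_x=2.0000, Δt_y=1.1547
    y: enter (4,6) at t=0.9007
    x: enter (3,6) at t=1.5600
    y: enter (3,7) at t=2.0554 ← occupied
  → r_2 = 2.0554
beam 3: φ=90°, α=210°
  dir = (cos 210°, sin 210°) = (-0.8660, -0.5000); from cell (4,5)
  next x-line at t=0.9007, next y-line at t=0.4400; Δt_x=1.1547, Δt_y=2.0000
    y: enter (4,4) at t=0.4400
    x: enter (3,4) at t=0.9007
    x: enter (2,4) at t=2.0554
    y: enter (2,3) at t=2.4400
    x: enter (1,3) at t=3.2101
    x: enter (0,3) at t=4.3648 ← occupied
  → r_3 = 4.3648

ranges = [0.2540, 2.0554, 4.3648]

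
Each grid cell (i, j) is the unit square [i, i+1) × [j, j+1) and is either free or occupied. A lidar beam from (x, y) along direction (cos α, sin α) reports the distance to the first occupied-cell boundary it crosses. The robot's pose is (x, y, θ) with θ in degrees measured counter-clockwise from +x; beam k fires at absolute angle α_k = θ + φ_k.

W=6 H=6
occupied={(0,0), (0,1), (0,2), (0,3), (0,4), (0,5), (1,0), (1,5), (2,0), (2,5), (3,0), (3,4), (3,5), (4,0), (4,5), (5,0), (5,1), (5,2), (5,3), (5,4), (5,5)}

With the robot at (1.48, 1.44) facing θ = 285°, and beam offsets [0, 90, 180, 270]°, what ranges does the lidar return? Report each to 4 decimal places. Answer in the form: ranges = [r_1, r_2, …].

beam 1: φ=0°, α=285°
  direction (0.2588, -0.9659); cell (1,1); t to first gridline: x 2.0091, y 0.4555 (then +3.8637 / +1.0353)
    (1,0) via y @ 0.4555  # hit
  → r_1 = 0.4555
beam 2: φ=90°, α=15°
  direction (0.9659, 0.2588); cell (1,1); t to first gridline: x 0.5383, y 2.1637 (then +1.0353 / +3.8637)
    (2,1) via x @ 0.5383
    (3,1) via x @ 1.5736
    (3,2) via y @ 2.1637
    (4,2) via x @ 2.6089
    (5,2) via x @ 3.6442  # hit
  → r_2 = 3.6442
beam 3: φ=180°, α=105°
  direction (-0.2588, 0.9659); cell (1,1); t to first gridline: x 1.8546, y 0.5798 (then +3.8637 / +1.0353)
    (1,2) via y @ 0.5798
    (1,3) via y @ 1.6150
    (0,3) via x @ 1.8546  # hit
  → r_3 = 1.8546
beam 4: φ=270°, α=195°
  direction (-0.9659, -0.2588); cell (1,1); t to first gridline: x 0.4969, y 1.7000 (then +1.0353 / +3.8637)
    (0,1) via x @ 0.4969  # hit
  → r_4 = 0.4969

ranges = [0.4555, 3.6442, 1.8546, 0.4969]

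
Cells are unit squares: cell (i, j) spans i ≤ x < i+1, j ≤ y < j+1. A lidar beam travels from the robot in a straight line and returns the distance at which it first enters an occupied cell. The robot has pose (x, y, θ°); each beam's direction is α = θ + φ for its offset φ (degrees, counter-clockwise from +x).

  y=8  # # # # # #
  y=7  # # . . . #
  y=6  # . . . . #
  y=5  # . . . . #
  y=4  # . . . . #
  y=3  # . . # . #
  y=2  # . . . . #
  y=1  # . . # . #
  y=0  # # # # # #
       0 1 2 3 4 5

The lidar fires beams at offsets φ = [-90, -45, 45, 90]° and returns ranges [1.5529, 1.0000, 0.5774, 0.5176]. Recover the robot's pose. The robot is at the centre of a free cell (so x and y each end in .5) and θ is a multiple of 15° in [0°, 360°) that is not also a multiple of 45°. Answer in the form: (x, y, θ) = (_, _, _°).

(x, y, θ) = (2.5, 1.5, 255°)

Candidates: 25 free-cell centres × 16 headings = 400 poses. Raycast each; keep the one whose scan matches to 4 dp.
  (1.5, 2.5, 195°): beam 1 = 1.9319 ≠ 1.5529 ✗
  (1.5, 5.5, 330°): beam 1 = 1.0000 ≠ 1.5529 ✗
  (2.5, 5.5, 15°): beam 1 = 1.9319 ≠ 1.5529 ✗
  (2.5, 5.5, 285°): beam 2 = 3.0000 ≠ 1.0000 ✗
  …
  (2.5, 1.5, 255°): r_1=1.5529, r_2=1.0000, r_3=0.5774, r_4=0.5176 — all match ✓
No second candidate reproduces the full scan.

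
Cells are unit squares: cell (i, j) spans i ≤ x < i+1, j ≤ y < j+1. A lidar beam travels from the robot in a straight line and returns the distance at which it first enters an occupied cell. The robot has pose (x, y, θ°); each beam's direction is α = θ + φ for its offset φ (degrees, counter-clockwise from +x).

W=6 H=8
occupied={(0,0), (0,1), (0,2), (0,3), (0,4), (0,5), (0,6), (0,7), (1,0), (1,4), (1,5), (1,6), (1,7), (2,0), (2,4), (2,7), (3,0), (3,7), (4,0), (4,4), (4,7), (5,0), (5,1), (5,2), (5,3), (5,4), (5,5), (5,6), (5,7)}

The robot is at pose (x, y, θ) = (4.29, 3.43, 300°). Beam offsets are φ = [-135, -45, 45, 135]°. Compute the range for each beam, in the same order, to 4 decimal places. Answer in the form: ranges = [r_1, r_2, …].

beam 1: φ=-135°, α=165°
  dir = (cos 165°, sin 165°) = (-0.9659, 0.2588); from cell (4,3)
  next x-line at t=0.3002, next y-line at t=2.2023; Δt_x=1.0353, Δt_y=3.8637
    x: enter (3,3) at t=0.3002
    x: enter (2,3) at t=1.3355
    y: enter (2,4) at t=2.2023 ← occupied
  → r_1 = 2.2023
beam 2: φ=-45°, α=255°
  dir = (cos 255°, sin 255°) = (-0.2588, -0.9659); from cell (4,3)
  next x-line at t=1.1205, next y-line at t=0.4452; Δt_x=3.8637, Δt_y=1.0353
    y: enter (4,2) at t=0.4452
    x: enter (3,2) at t=1.1205
    y: enter (3,1) at t=1.4804
    y: enter (3,0) at t=2.5157 ← occupied
  → r_2 = 2.5157
beam 3: φ=45°, α=345°
  dir = (cos 345°, sin 345°) = (0.9659, -0.2588); from cell (4,3)
  next x-line at t=0.7350, next y-line at t=1.6614; Δt_x=1.0353, Δt_y=3.8637
    x: enter (5,3) at t=0.7350 ← occupied
  → r_3 = 0.7350
beam 4: φ=135°, α=75°
  dir = (cos 75°, sin 75°) = (0.2588, 0.9659); from cell (4,3)
  next x-line at t=2.7432, next y-line at t=0.5901; Δt_x=3.8637, Δt_y=1.0353
    y: enter (4,4) at t=0.5901 ← occupied
  → r_4 = 0.5901

ranges = [2.2023, 2.5157, 0.7350, 0.5901]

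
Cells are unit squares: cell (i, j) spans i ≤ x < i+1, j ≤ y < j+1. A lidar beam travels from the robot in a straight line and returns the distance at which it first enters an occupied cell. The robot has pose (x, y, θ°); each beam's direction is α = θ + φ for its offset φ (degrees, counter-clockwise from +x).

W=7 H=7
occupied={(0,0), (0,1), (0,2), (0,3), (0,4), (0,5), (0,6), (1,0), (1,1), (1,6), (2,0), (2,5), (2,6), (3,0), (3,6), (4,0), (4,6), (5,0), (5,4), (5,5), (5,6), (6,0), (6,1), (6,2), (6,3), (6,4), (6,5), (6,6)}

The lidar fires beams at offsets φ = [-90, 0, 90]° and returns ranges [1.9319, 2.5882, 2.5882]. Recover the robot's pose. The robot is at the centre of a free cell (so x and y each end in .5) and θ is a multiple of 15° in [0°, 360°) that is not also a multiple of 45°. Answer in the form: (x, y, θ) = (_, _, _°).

The pose lattice has 21·16 = 336 candidates. Test each by forward raycasting.
  (4.5, 3.5, 105°): beam 1 = 1.5529 ≠ 1.9319 ✗
  (5.5, 3.5, 165°): beam 1 = 0.5176 ≠ 1.9319 ✗
  (2.5, 1.5, 120°): beam 1 = 4.0415 ≠ 1.9319 ✗
  (5.5, 3.5, 330°): beam 1 = 2.8868 ≠ 1.9319 ✗
  (1.5, 5.5, 30°): beam 1 = 5.1962 ≠ 1.9319 ✗
  …
  (3.5, 3.5, 195°): r_1=1.9319, r_2=2.5882, r_3=2.5882 — all match ✓
No second candidate reproduces the full scan.

(x, y, θ) = (3.5, 3.5, 195°)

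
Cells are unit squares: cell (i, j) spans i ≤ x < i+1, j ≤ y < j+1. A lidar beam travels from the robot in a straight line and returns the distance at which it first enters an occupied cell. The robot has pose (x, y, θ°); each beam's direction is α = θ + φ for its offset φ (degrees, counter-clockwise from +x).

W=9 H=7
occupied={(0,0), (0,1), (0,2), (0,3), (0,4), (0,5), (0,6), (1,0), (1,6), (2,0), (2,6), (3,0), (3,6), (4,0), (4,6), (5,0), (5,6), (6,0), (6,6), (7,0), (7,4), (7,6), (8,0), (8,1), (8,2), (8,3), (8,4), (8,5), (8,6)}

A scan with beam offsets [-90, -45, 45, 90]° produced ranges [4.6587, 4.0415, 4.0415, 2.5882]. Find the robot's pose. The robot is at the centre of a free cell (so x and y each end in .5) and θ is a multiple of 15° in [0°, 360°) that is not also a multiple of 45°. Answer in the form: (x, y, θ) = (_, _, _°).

(x, y, θ) = (3.5, 2.5, 75°)

The pose lattice has 34·16 = 544 candidates. Test each by forward raycasting.
  (6.5, 3.5, 210°): beam 1 = 2.8868 ≠ 4.6587 ✗
  (5.5, 4.5, 150°): beam 1 = 1.7321 ≠ 4.6587 ✗
  (4.5, 5.5, 330°): beam 1 = 5.1962 ≠ 4.6587 ✗
  …
  (3.5, 2.5, 75°): r_1=4.6587, r_2=4.0415, r_3=4.0415, r_4=2.5882 — all match ✓
Unique over the lattice → pose = (3.5, 2.5, 75°).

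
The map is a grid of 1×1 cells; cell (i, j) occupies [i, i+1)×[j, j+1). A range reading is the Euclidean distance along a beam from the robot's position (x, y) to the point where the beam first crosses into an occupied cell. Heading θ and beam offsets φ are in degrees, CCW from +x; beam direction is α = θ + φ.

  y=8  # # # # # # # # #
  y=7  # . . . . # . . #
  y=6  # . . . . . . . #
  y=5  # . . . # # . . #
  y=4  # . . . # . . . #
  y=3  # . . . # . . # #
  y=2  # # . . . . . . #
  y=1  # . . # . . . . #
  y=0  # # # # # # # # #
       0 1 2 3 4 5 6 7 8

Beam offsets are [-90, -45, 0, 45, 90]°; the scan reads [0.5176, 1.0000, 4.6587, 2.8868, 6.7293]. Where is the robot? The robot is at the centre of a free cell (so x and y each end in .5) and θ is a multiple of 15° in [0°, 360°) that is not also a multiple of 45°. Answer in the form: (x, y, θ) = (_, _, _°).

(x, y, θ) = (1.5, 5.5, 285°)

The pose lattice has 41·16 = 656 candidates. Test each by forward raycasting.
  (5.5, 2.5, 165°): beam 1 = 5.6940 ≠ 0.5176 ✗
  (2.5, 6.5, 285°): beam 1 = 1.5529 ≠ 0.5176 ✗
  (2.5, 1.5, 210°): beam 1 = 1.0000 ≠ 0.5176 ✗
  (1.5, 7.5, 285°): beam 3 = 5.7956 ≠ 4.6587 ✗
  (3.5, 5.5, 105°): beam 2 = 2.8868 ≠ 1.0000 ✗
  …
  (1.5, 5.5, 285°): r_1=0.5176, r_2=1.0000, r_3=4.6587, r_4=2.8868, r_5=6.7293 — all match ✓
Only this pose fits every beam.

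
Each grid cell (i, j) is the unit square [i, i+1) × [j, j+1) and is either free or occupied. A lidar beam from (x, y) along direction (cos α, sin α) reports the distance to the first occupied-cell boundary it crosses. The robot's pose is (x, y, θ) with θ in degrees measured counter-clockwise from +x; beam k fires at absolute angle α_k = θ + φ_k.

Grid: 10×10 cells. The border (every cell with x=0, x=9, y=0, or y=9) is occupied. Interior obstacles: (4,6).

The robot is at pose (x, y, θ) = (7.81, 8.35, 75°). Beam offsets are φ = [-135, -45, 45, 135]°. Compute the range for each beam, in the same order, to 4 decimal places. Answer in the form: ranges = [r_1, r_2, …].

beam 1: φ=-135°, α=300°
  cosα=0.5000 sinα=-0.8660 | (7,8) | tMaxX 0.3800 tMaxY 0.4041 | tΔX 2.0000 tΔY 1.1547
    t=0.3800 [x] (8,8)
    t=0.4041 [y] (8,7)
    t=1.5588 [y] (8,6)
    t=2.3800 [x] (9,6) — stop
  → r_1 = 2.3800
beam 2: φ=-45°, α=30°
  cosα=0.8660 sinα=0.5000 | (7,8) | tMaxX 0.2194 tMaxY 1.3000 | tΔX 1.1547 tΔY 2.0000
    t=0.2194 [x] (8,8)
    t=1.3000 [y] (8,9) — stop
  → r_2 = 1.3000
beam 3: φ=45°, α=120°
  cosα=-0.5000 sinα=0.8660 | (7,8) | tMaxX 1.6200 tMaxY 0.7506 | tΔX 2.0000 tΔY 1.1547
    t=0.7506 [y] (7,9) — stop
  → r_3 = 0.7506
beam 4: φ=135°, α=210°
  cosα=-0.8660 sinα=-0.5000 | (7,8) | tMaxX 0.9353 tMaxY 0.7000 | tΔX 1.1547 tΔY 2.0000
    t=0.7000 [y] (7,7)
    t=0.9353 [x] (6,7)
    t=2.0900 [x] (5,7)
    t=2.7000 [y] (5,6)
    t=3.2447 [x] (4,6) — stop
  → r_4 = 3.2447

ranges = [2.3800, 1.3000, 0.7506, 3.2447]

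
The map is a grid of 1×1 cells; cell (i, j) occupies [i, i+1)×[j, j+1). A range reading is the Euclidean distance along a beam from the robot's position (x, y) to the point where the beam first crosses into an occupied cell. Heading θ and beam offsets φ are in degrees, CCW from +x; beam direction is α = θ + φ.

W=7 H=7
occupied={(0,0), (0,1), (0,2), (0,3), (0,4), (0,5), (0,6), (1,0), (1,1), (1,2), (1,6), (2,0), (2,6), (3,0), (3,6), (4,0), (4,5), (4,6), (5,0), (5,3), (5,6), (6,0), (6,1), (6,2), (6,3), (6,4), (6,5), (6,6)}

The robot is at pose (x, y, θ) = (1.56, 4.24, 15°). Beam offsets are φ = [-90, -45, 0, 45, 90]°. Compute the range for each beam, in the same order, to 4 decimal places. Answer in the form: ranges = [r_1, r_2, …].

beam 1: φ=-90°, α=285°
  direction (0.2588, -0.9659); cell (1,4); t to first gridline: x 1.7000, y 0.2485 (then +3.8637 / +1.0353)
    (1,3) via y @ 0.2485
    (1,2) via y @ 1.2837  # hit
  → r_1 = 1.2837
beam 2: φ=-45°, α=330°
  direction (0.8660, -0.5000); cell (1,4); t to first gridline: x 0.5081, y 0.4800 (then +1.1547 / +2.0000)
    (1,3) via y @ 0.4800
    (2,3) via x @ 0.5081
    (3,3) via x @ 1.6628
    (3,2) via y @ 2.4800
    (4,2) via x @ 2.8175
    (5,2) via x @ 3.9722
    (5,1) via y @ 4.4800
    (6,1) via x @ 5.1269  # hit
  → r_2 = 5.1269
beam 3: φ=0°, α=15°
  direction (0.9659, 0.2588); cell (1,4); t to first gridline: x 0.4555, y 2.9364 (then +1.0353 / +3.8637)
    (2,4) via x @ 0.4555
    (3,4) via x @ 1.4908
    (4,4) via x @ 2.5261
    (4,5) via y @ 2.9364  # hit
  → r_3 = 2.9364
beam 4: φ=45°, α=60°
  direction (0.5000, 0.8660); cell (1,4); t to first gridline: x 0.8800, y 0.8776 (then +2.0000 / +1.1547)
    (1,5) via y @ 0.8776
    (2,5) via x @ 0.8800
    (2,6) via y @ 2.0323  # hit
  → r_4 = 2.0323
beam 5: φ=90°, α=105°
  direction (-0.2588, 0.9659); cell (1,4); t to first gridline: x 2.1637, y 0.7868 (then +3.8637 / +1.0353)
    (1,5) via y @ 0.7868
    (1,6) via y @ 1.8221  # hit
  → r_5 = 1.8221

ranges = [1.2837, 5.1269, 2.9364, 2.0323, 1.8221]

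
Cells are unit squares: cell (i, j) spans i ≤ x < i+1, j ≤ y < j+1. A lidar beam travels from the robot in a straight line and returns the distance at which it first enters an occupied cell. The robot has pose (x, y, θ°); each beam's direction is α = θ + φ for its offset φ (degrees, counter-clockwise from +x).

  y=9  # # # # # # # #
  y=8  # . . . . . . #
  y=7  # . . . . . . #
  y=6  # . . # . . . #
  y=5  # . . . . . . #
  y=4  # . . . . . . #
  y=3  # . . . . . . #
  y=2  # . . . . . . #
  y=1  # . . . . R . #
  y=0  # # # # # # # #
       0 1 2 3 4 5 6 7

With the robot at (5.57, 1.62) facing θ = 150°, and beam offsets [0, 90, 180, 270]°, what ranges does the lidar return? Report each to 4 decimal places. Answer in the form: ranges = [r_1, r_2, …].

beam 1: φ=0°, α=150°
  d=(-0.8660,0.5000)  start (5,1)  tX=0.6582 tY=0.7600  stride 1/|dx|=1.1547 1/|dy|=2.0000
    cross x-line → (4,1), t=0.6582
    cross y-line → (4,2), t=0.7600
    cross x-line → (3,2), t=1.8129
    cross y-line → (3,3), t=2.7600
    cross x-line → (2,3), t=2.9676
    cross x-line → (1,3), t=4.1223
    cross y-line → (1,4), t=4.7600
    cross x-line → (0,4), t=5.2770 (wall)
  → r_1 = 5.2770
beam 2: φ=90°, α=240°
  d=(-0.5000,-0.8660)  start (5,1)  tX=1.1400 tY=0.7159  stride 1/|dx|=2.0000 1/|dy|=1.1547
    cross y-line → (5,0), t=0.7159 (wall)
  → r_2 = 0.7159
beam 3: φ=180°, α=330°
  d=(0.8660,-0.5000)  start (5,1)  tX=0.4965 tY=1.2400  stride 1/|dx|=1.1547 1/|dy|=2.0000
    cross x-line → (6,1), t=0.4965
    cross y-line → (6,0), t=1.2400 (wall)
  → r_3 = 1.2400
beam 4: φ=270°, α=60°
  d=(0.5000,0.8660)  start (5,1)  tX=0.8600 tY=0.4388  stride 1/|dx|=2.0000 1/|dy|=1.1547
    cross y-line → (5,2), t=0.4388
    cross x-line → (6,2), t=0.8600
    cross y-line → (6,3), t=1.5935
    cross y-line → (6,4), t=2.7482
    cross x-line → (7,4), t=2.8600 (wall)
  → r_4 = 2.8600

ranges = [5.2770, 0.7159, 1.2400, 2.8600]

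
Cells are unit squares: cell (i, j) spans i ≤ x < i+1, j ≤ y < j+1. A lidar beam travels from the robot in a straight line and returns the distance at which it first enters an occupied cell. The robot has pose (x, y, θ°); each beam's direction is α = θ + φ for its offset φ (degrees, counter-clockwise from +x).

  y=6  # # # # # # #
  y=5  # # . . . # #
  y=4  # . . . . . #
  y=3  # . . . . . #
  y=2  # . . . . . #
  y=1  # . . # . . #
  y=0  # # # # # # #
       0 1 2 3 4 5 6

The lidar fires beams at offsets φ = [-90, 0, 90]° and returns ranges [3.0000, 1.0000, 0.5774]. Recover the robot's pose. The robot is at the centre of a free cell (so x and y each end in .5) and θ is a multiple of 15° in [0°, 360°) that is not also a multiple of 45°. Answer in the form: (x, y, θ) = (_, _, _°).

(x, y, θ) = (2.5, 1.5, 210°)

Candidates: 22 free-cell centres × 16 headings = 352 poses. Raycast each; keep the one whose scan matches to 4 dp.
  (5.5, 1.5, 330°): beam 1 = 0.5774 ≠ 3.0000 ✗
  (2.5, 1.5, 300°): beam 1 = 1.0000 ≠ 3.0000 ✗
  (1.5, 2.5, 255°): beam 1 = 0.5176 ≠ 3.0000 ✗
  (5.5, 4.5, 330°): beam 2 = 0.5774 ≠ 1.0000 ✗
  (3.5, 3.5, 75°): beam 1 = 2.5882 ≠ 3.0000 ✗
  …
  (2.5, 1.5, 210°): r_1=3.0000, r_2=1.0000, r_3=0.5774 — all match ✓
No second candidate reproduces the full scan.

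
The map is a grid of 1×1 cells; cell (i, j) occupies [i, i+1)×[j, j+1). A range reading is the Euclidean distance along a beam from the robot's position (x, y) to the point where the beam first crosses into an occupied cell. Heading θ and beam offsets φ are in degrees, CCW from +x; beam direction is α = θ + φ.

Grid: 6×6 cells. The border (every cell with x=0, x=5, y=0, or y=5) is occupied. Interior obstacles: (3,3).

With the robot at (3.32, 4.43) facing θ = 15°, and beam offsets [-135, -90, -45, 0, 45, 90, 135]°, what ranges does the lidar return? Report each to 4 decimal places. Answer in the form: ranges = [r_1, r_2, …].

beam 1: φ=-135°, α=240°
  dir = (cos 240°, sin 240°) = (-0.5000, -0.8660); from cell (3,4)
  next x-line at t=0.6400, next y-line at t=0.4965; Δt_x=2.0000, Δt_y=1.1547
    y: enter (3,3) at t=0.4965 ← occupied
  → r_1 = 0.4965
beam 2: φ=-90°, α=285°
  dir = (cos 285°, sin 285°) = (0.2588, -0.9659); from cell (3,4)
  next x-line at t=2.6273, next y-line at t=0.4452; Δt_x=3.8637, Δt_y=1.0353
    y: enter (3,3) at t=0.4452 ← occupied
  → r_2 = 0.4452
beam 3: φ=-45°, α=330°
  dir = (cos 330°, sin 330°) = (0.8660, -0.5000); from cell (3,4)
  next x-line at t=0.7852, next y-line at t=0.8600; Δt_x=1.1547, Δt_y=2.0000
    x: enter (4,4) at t=0.7852
    y: enter (4,3) at t=0.8600
    x: enter (5,3) at t=1.9399 ← occupied
  → r_3 = 1.9399
beam 4: φ=0°, α=15°
  dir = (cos 15°, sin 15°) = (0.9659, 0.2588); from cell (3,4)
  next x-line at t=0.7040, next y-line at t=2.2023; Δt_x=1.0353, Δt_y=3.8637
    x: enter (4,4) at t=0.7040
    x: enter (5,4) at t=1.7393 ← occupied
  → r_4 = 1.7393
beam 5: φ=45°, α=60°
  dir = (cos 60°, sin 60°) = (0.5000, 0.8660); from cell (3,4)
  next x-line at t=1.3600, next y-line at t=0.6582; Δt_x=2.0000, Δt_y=1.1547
    y: enter (3,5) at t=0.6582 ← occupied
  → r_5 = 0.6582
beam 6: φ=90°, α=105°
  dir = (cos 105°, sin 105°) = (-0.2588, 0.9659); from cell (3,4)
  next x-line at t=1.2364, next y-line at t=0.5901; Δt_x=3.8637, Δt_y=1.0353
    y: enter (3,5) at t=0.5901 ← occupied
  → r_6 = 0.5901
beam 7: φ=135°, α=150°
  dir = (cos 150°, sin 150°) = (-0.8660, 0.5000); from cell (3,4)
  next x-line at t=0.3695, next y-line at t=1.1400; Δt_x=1.1547, Δt_y=2.0000
    x: enter (2,4) at t=0.3695
    y: enter (2,5) at t=1.1400 ← occupied
  → r_7 = 1.1400

ranges = [0.4965, 0.4452, 1.9399, 1.7393, 0.6582, 0.5901, 1.1400]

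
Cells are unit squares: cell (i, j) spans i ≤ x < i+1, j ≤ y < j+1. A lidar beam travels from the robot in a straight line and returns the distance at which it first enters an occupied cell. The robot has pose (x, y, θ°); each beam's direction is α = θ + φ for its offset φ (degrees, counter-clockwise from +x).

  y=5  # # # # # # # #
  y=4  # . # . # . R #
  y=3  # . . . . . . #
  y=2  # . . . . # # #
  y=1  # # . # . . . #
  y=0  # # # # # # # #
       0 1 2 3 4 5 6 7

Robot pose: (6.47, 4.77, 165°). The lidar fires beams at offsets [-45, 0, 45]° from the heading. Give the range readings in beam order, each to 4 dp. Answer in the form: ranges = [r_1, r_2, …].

beam 1: φ=-45°, α=120°
  d=(-0.5000,0.8660)  start (6,4)  tX=0.9400 tY=0.2656  stride 1/|dx|=2.0000 1/|dy|=1.1547
    cross y-line → (6,5), t=0.2656 (wall)
  → r_1 = 0.2656
beam 2: φ=0°, α=165°
  d=(-0.9659,0.2588)  start (6,4)  tX=0.4866 tY=0.8887  stride 1/|dx|=1.0353 1/|dy|=3.8637
    cross x-line → (5,4), t=0.4866
    cross y-line → (5,5), t=0.8887 (wall)
  → r_2 = 0.8887
beam 3: φ=45°, α=210°
  d=(-0.8660,-0.5000)  start (6,4)  tX=0.5427 tY=1.5400  stride 1/|dx|=1.1547 1/|dy|=2.0000
    cross x-line → (5,4), t=0.5427
    cross y-line → (5,3), t=1.5400
    cross x-line → (4,3), t=1.6974
    cross x-line → (3,3), t=2.8521
    cross y-line → (3,2), t=3.5400
    cross x-line → (2,2), t=4.0068
    cross x-line → (1,2), t=5.1615
    cross y-line → (1,1), t=5.5400 (wall)
  → r_3 = 5.5400

ranges = [0.2656, 0.8887, 5.5400]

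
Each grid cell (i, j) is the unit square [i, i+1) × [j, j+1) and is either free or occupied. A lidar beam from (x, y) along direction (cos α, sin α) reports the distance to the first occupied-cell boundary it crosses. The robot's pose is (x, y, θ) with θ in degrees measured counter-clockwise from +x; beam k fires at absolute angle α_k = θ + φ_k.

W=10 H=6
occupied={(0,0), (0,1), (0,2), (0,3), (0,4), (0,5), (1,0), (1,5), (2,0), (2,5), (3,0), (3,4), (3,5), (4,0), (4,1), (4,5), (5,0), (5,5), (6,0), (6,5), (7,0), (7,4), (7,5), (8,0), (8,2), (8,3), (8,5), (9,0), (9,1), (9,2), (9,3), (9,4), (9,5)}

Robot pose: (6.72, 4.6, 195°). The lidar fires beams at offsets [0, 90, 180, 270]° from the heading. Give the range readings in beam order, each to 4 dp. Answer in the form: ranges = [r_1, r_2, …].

ranges = [5.9218, 3.7270, 0.2899, 0.4141]

beam 1: φ=0°, α=195°
  cosα=-0.9659 sinα=-0.2588 | (6,4) | tMaxX 0.7454 tMaxY 2.3182 | tΔX 1.0353 tΔY 3.8637
    t=0.7454 [x] (5,4)
    t=1.7807 [x] (4,4)
    t=2.3182 [y] (4,3)
    t=2.8160 [x] (3,3)
    t=3.8512 [x] (2,3)
    t=4.8865 [x] (1,3)
    t=5.9218 [x] (0,3) — stop
  → r_1 = 5.9218
beam 2: φ=90°, α=285°
  cosα=0.2588 sinα=-0.9659 | (6,4) | tMaxX 1.0818 tMaxY 0.6212 | tΔX 3.8637 tΔY 1.0353
    t=0.6212 [y] (6,3)
    t=1.0818 [x] (7,3)
    t=1.6564 [y] (7,2)
    t=2.6917 [y] (7,1)
    t=3.7270 [y] (7,0) — stop
  → r_2 = 3.7270
beam 3: φ=180°, α=15°
  cosα=0.9659 sinα=0.2588 | (6,4) | tMaxX 0.2899 tMaxY 1.5455 | tΔX 1.0353 tΔY 3.8637
    t=0.2899 [x] (7,4) — stop
  → r_3 = 0.2899
beam 4: φ=270°, α=105°
  cosα=-0.2588 sinα=0.9659 | (6,4) | tMaxX 2.7819 tMaxY 0.4141 | tΔX 3.8637 tΔY 1.0353
    t=0.4141 [y] (6,5) — stop
  → r_4 = 0.4141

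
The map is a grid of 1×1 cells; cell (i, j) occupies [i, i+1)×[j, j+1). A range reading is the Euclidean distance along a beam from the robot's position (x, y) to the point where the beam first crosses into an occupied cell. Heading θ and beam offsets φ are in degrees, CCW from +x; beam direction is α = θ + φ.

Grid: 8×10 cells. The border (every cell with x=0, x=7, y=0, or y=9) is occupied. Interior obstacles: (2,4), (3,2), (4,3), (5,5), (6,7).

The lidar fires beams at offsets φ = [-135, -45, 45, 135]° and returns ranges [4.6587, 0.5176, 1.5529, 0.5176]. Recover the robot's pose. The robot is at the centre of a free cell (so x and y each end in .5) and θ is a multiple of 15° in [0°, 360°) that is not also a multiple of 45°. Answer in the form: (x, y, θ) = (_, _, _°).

Candidates: 43 free-cell centres × 16 headings = 688 poses. Raycast each; keep the one whose scan matches to 4 dp.
  (4.5, 5.5, 120°): beam 1 = 0.5176 ≠ 4.6587 ✗
  (2.5, 2.5, 75°): beam 1 = 1.7321 ≠ 4.6587 ✗
  (6.5, 6.5, 255°): beam 1 = 0.5774 ≠ 4.6587 ✗
  (2.5, 8.5, 210°): beam 1 = 0.5176 ≠ 4.6587 ✗
  (5.5, 6.5, 75°): beam 1 = 0.5774 ≠ 4.6587 ✗
  …
  (6.5, 5.5, 30°): r_1=4.6587, r_2=0.5176, r_3=1.5529, r_4=0.5176 — all match ✓
Only this pose fits every beam.

(x, y, θ) = (6.5, 5.5, 30°)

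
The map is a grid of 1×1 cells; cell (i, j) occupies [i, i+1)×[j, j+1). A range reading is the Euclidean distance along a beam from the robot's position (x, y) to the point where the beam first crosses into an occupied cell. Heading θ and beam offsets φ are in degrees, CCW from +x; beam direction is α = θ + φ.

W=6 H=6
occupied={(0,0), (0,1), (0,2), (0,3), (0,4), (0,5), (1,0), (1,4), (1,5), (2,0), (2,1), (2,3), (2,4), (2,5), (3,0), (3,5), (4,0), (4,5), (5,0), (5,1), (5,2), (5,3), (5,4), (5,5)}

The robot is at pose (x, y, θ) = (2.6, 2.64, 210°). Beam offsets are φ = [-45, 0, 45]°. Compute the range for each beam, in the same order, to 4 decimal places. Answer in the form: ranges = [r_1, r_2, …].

beam 1: φ=-45°, α=165°
  direction (-0.9659, 0.2588); cell (2,2); t to first gridline: x 0.6212, y 1.3909 (then +1.0353 / +3.8637)
    (1,2) via x @ 0.6212
    (1,3) via y @ 1.3909
    (0,3) via x @ 1.6564  # hit
  → r_1 = 1.6564
beam 2: φ=0°, α=210°
  direction (-0.8660, -0.5000); cell (2,2); t to first gridline: x 0.6928, y 1.2800 (then +1.1547 / +2.0000)
    (1,2) via x @ 0.6928
    (1,1) via y @ 1.2800
    (0,1) via x @ 1.8475  # hit
  → r_2 = 1.8475
beam 3: φ=45°, α=255°
  direction (-0.2588, -0.9659); cell (2,2); t to first gridline: x 2.3182, y 0.6626 (then +3.8637 / +1.0353)
    (2,1) via y @ 0.6626  # hit
  → r_3 = 0.6626

ranges = [1.6564, 1.8475, 0.6626]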